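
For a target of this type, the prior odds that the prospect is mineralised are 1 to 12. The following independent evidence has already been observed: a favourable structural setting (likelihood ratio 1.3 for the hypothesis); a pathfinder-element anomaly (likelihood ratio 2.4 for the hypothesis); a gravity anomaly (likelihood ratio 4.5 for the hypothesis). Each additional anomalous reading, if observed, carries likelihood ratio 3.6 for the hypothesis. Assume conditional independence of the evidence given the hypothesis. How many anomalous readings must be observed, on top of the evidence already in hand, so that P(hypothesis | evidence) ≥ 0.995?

5

Prior odds = 1/12.
Combined Bayes factor of the evidence already in hand = 1.3 × 2.4 × 4.5 = 14.04.
Odds after that evidence = (1/12) × 14.04 = 1.17.
Target odds = 0.995/0.005 = 199.
Need 3.6ⁿ ≥ 199 ÷ 1.17 = 19900/117.
3.6⁴ = 167.9616 falls short of 19900/117 but 3.6⁵ = 604.66176 reaches it, so n = 5.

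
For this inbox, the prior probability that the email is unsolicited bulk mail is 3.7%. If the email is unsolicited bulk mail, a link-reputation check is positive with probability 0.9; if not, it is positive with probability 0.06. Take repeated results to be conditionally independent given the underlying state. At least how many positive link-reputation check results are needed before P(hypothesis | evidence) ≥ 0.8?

2

Prior odds = 0.037/0.963 = 37/963.
Likelihood ratio of a positive = 0.9/0.06 = 15.
Target posterior odds = 0.8/0.2 = 4.
Need (37/963) × 15ⁿ ≥ 4, i.e. 15ⁿ ≥ 3852/37.
15¹ = 15 falls short of 3852/37 but 15² = 225 reaches it, so n = 2.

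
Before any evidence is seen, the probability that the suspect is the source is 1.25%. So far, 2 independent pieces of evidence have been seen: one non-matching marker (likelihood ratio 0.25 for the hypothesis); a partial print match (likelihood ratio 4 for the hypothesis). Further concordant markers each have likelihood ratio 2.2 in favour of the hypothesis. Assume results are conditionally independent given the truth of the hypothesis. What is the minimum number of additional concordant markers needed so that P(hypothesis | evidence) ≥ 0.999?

15

Prior odds = 0.0125/0.9875 = 1/79.
Combined Bayes factor of the evidence already in hand = 0.25 × 4 = 1.
Odds after that evidence = (1/79) × 1 = 1/79.
Target odds = 0.999/0.001 = 999.
Need 2.2ⁿ ≥ 999 ÷ (1/79) = 78921.
2.2¹⁴ ≈62218.2 falls short of 78921 but 2.2¹⁵ ≈136880 reaches it, so n = 15.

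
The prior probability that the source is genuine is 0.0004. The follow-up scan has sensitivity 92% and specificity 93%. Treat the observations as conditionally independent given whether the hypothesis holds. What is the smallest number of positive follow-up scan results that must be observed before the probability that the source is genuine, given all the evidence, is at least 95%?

Prior odds: 0.0004 ÷ 0.9996 = 1/2499.
False-positive rate = 1 − 0.93 = 0.07; likelihood ratio of a positive = 0.92/0.07 = 92/7.
Target odds: 0.95 ÷ 0.05 = 19.
Need (1/2499) × (92/7)ⁿ ≥ 19, i.e. (92/7)ⁿ ≥ 47481.
(92/7)⁴ = 71639296/2401 falls short of 47481 but (92/7)⁵ ≈392147 reaches it, so n = 5.

5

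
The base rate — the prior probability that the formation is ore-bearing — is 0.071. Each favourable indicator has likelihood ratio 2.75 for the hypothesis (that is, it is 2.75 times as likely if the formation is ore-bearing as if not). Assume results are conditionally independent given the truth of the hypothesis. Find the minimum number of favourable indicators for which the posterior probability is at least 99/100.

Prior odds: 0.071 ÷ 0.929 = 71/929.
Likelihood ratio per favourable indicator = 2.75.
Target odds: 0.99 ÷ 0.01 = 99.
Need (71/929) × 2.75ⁿ ≥ 99, i.e. 2.75ⁿ ≥ 91971/71.
2.75⁷ = 19487171/16384 falls short of 91971/71 but 2.75⁸ = 214358881/65536 reaches it, so n = 8.

8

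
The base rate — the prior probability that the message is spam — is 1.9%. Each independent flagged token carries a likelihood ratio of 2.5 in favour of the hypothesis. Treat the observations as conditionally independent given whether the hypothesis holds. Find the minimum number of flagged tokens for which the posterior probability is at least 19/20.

Prior odds = 0.019/0.981 = 19/981.
Likelihood ratio per flagged token = 2.5.
Target posterior odds = 0.95/0.05 = 19.
Require 2.5ⁿ ≥ 19 ÷ (19/981) = 981.
2.5⁷ = 610.3515625 falls short of 981 but 2.5⁸ = 390625/256 reaches it, so n = 8.

8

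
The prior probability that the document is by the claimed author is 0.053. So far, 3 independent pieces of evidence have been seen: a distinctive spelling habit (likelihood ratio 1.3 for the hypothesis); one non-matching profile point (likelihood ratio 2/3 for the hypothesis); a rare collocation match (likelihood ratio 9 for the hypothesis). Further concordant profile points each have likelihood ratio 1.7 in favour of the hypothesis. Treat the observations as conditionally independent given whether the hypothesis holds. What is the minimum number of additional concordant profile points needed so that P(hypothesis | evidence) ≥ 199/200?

12

Prior odds = 0.053/0.947 = 53/947.
Combined Bayes factor of the evidence already in hand = 1.3 × (2/3) × 9 = 7.8.
Odds after that evidence = (53/947) × 7.8 = 2067/4735.
Target odds = 0.995/0.005 = 199.
Need 1.7ⁿ ≥ 199 ÷ (2067/4735) = 942265/2067.
1.7¹¹ ≈342.719 falls short of 942265/2067 but 1.7¹² ≈582.622 reaches it, so n = 12.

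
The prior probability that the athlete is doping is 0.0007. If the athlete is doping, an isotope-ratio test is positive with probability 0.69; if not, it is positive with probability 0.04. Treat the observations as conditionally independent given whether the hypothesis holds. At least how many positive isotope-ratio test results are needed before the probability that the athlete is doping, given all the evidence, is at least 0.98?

4

Prior odds = 0.0007/0.9993 = 7/9993.
Likelihood ratio of a positive = 0.69/0.04 = 17.25.
Target odds: 0.98 ÷ 0.02 = 49.
Need (7/9993) × 17.25ⁿ ≥ 49, i.e. 17.25ⁿ ≥ 69951.
17.25³ = 5132.953125 falls short of 69951 but 17.25⁴ = 22667121/256 reaches it, so n = 4.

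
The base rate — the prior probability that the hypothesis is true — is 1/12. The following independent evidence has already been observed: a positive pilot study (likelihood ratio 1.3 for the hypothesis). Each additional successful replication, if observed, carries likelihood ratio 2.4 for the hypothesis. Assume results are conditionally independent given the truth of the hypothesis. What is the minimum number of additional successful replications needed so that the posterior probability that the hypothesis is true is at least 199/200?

Prior odds = (1/12)/(11/12) = 1/11.
Bayes factor of the evidence already in hand = 1.3.
Odds after that evidence = (1/11) × 1.3 = 13/110.
Target odds = 0.995/0.005 = 199.
Need 2.4ⁿ ≥ 199 ÷ (13/110) = 21890/13.
2.4⁸ = 429981696/390625 falls short of 21890/13 but 2.4⁹ ≈2641.81 reaches it, so n = 9.

9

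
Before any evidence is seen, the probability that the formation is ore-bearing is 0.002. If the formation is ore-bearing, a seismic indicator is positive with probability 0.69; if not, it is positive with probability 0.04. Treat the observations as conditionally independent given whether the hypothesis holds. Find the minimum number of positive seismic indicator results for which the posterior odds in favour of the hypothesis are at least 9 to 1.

Prior odds: 0.002 ÷ 0.998 = 1/499.
Likelihood ratio of a positive = 0.69/0.04 = 17.25.
Target odds = 9.
Need (1/499) × 17.25ⁿ ≥ 9, i.e. 17.25ⁿ ≥ 4491.
17.25² = 297.5625 falls short of 4491 but 17.25³ = 5132.953125 reaches it, so n = 3.

3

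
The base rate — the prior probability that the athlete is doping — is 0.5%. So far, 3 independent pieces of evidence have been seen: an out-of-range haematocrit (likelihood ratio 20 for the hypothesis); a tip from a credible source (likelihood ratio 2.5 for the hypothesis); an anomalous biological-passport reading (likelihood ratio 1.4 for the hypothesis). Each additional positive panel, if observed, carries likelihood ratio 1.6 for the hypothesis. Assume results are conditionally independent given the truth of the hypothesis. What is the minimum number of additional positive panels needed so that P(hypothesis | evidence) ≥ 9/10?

Prior odds = 0.005/0.995 = 1/199.
Combined Bayes factor of the evidence already in hand = 20 × 2.5 × 1.4 = 70.
Odds after that evidence = (1/199) × 70 = 70/199.
Target odds = 0.9/0.1 = 9.
Need 1.6ⁿ ≥ 9 ÷ (70/199) = 1791/70.
1.6⁶ = 262144/15625 falls short of 1791/70 but 1.6⁷ = 2097152/78125 reaches it, so n = 7.

7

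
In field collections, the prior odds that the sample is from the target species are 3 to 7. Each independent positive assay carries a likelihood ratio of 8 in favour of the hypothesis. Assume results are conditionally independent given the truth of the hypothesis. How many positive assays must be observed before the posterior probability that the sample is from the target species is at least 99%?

3

Prior odds = 3/7.
Likelihood ratio per positive assay = 8.
Target odds: 0.99 ÷ 0.01 = 99.
Need (3/7) × 8ⁿ ≥ 99, i.e. 8ⁿ ≥ 231.
8² = 64 falls short of 231 but 8³ = 512 reaches it, so n = 3.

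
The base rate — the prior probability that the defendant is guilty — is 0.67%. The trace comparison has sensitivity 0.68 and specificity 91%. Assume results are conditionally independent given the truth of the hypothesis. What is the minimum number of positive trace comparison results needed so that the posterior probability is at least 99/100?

5

Prior odds: 0.0067 ÷ 0.9933 = 67/9933.
False-positive rate = 1 − 0.91 = 0.09; likelihood ratio of a positive = 0.68/0.09 = 68/9.
Target posterior odds = 0.99/0.01 = 99.
Require (68/9)ⁿ ≥ 99 ÷ (67/9933) = 983367/67.
(68/9)⁴ = 21381376/6561 falls short of 983367/67 but (68/9)⁵ ≈24622.5 reaches it, so n = 5.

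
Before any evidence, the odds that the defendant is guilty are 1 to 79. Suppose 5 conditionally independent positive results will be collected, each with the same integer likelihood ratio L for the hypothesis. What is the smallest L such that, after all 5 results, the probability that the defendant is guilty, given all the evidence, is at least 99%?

Prior odds = 1/79.
Target odds = 0.99/0.01 = 99.
Need L⁵ ≥ 99 ÷ (1/79) = 7821.
6⁵ = 7776 < 7821 ≤ 16807 = 7⁵, so L = 7.

7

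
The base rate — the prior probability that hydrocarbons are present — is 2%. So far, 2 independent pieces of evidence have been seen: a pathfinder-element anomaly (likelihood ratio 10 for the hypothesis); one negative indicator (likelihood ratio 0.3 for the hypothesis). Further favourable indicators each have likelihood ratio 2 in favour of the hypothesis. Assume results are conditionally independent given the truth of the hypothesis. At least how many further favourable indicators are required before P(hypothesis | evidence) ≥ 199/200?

Prior odds = 0.02/0.98 = 1/49.
Combined Bayes factor of the evidence already in hand = 10 × 0.3 = 3.
Odds after that evidence = (1/49) × 3 = 3/49.
Target odds = 0.995/0.005 = 199.
Need 2ⁿ ≥ 199 ÷ (3/49) = 9751/3.
2¹¹ = 2048 falls short of 9751/3 but 2¹² = 4096 reaches it, so n = 12.

12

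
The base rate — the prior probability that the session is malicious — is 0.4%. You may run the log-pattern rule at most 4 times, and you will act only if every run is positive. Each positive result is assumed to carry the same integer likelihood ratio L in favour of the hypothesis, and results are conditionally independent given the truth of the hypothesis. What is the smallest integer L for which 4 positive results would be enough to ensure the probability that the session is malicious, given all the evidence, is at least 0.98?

11

Prior odds = 0.004/0.996 = 1/249.
Target odds = 0.98/0.02 = 49.
Need L⁴ ≥ 49 ÷ (1/249) = 12201.
10⁴ = 10000 < 12201 ≤ 14641 = 11⁴, so L = 11.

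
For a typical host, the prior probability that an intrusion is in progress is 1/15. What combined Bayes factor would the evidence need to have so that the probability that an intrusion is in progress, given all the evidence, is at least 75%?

Prior odds = (1/15)/(14/15) = 1/14.
Target odds = 0.75/0.25 = 3.
Required Bayes factor = 3 ÷ (1/14) = 42.

42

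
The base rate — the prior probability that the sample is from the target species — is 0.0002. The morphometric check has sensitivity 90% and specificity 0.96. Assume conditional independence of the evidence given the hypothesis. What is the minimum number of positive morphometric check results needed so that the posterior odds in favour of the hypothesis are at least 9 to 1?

Prior odds: 0.0002 ÷ 0.9998 = 1/4999.
False-positive rate = 1 − 0.96 = 0.04; likelihood ratio of a positive = 0.9/0.04 = 22.5.
Target odds = 9.
Require 22.5ⁿ ≥ 9 ÷ (1/4999) = 44991.
22.5³ = 11390.625 falls short of 44991 but 22.5⁴ = 256289.0625 reaches it, so n = 4.

4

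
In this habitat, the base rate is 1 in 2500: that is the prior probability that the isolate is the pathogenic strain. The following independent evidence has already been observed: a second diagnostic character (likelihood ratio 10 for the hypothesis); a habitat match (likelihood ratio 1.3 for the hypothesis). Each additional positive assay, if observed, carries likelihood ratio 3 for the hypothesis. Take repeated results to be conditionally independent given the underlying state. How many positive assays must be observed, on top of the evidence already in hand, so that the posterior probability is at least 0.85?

Prior odds = 0.0004/0.9996 = 1/2499.
Combined Bayes factor of the evidence already in hand = 10 × 1.3 = 13.
Odds after that evidence = (1/2499) × 13 = 13/2499.
Target odds = 0.85/0.15 = 17/3.
Need 3ⁿ ≥ 17/3 ÷ (13/2499) = 14161/13.
3⁶ = 729 falls short of 14161/13 but 3⁷ = 2187 reaches it, so n = 7.

7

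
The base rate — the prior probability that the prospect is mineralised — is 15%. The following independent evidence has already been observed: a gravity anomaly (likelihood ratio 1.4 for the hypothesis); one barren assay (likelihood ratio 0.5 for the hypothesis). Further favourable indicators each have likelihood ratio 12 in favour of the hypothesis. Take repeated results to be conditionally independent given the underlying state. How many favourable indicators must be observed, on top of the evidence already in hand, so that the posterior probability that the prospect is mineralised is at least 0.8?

2

Prior odds = 0.15/0.85 = 3/17.
Combined Bayes factor of the evidence already in hand = 1.4 × 0.5 = 0.7.
Odds after that evidence = (3/17) × 0.7 = 21/170.
Target odds = 0.8/0.2 = 4.
Need 12ⁿ ≥ 4 ÷ (21/170) = 680/21.
12¹ = 12 falls short of 680/21 but 12² = 144 reaches it, so n = 2.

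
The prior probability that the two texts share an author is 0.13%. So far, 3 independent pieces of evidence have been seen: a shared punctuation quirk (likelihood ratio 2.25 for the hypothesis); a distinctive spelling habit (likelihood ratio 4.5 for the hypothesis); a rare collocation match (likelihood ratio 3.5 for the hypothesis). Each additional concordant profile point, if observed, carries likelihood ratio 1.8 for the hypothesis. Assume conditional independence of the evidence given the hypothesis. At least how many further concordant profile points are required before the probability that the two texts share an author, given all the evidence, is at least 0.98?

12

Prior odds = 0.0013/0.9987 = 13/9987.
Combined Bayes factor of the evidence already in hand = 2.25 × 4.5 × 3.5 = 35.4375.
Odds after that evidence = (13/9987) × 35.4375 = 2457/53264.
Target odds = 0.98/0.02 = 49.
Need 1.8ⁿ ≥ 49 ÷ (2457/53264) = 372848/351.
1.8¹¹ ≈642.684 falls short of 372848/351 but 1.8¹² ≈1156.83 reaches it, so n = 12.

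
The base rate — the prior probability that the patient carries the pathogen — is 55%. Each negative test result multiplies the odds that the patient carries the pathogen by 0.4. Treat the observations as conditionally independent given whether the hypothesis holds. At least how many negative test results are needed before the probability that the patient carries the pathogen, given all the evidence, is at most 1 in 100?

6

Prior odds = 0.55/0.45 = 11/9.
Likelihood ratio per negative test result = 0.4.
Target odds: 0.01 ÷ 0.99 = 1/99.
Need (11/9) × 0.4ⁿ ≤ 1/99, i.e. 0.4ⁿ ≤ 1/121.
0.4⁵ = 0.01024 is still above 1/121 but 0.4⁶ = 64/15625 is at or below it, so n = 6.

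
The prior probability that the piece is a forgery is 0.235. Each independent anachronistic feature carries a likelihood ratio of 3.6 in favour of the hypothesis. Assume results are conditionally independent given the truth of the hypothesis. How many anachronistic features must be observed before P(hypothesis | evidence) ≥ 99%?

Prior odds = 0.235/0.765 = 47/153.
Likelihood ratio per anachronistic feature = 3.6.
Target posterior odds = 0.99/0.01 = 99.
Require 3.6ⁿ ≥ 99 ÷ (47/153) = 15147/47.
3.6⁴ = 167.9616 falls short of 15147/47 but 3.6⁵ = 604.66176 reaches it, so n = 5.

5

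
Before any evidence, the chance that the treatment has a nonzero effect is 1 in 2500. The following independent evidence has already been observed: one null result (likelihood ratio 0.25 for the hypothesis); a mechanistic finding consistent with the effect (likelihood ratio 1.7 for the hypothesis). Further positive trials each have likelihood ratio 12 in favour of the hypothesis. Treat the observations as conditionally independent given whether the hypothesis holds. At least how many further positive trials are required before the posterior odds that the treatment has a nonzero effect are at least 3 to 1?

Prior odds = 0.0004/0.9996 = 1/2499.
Combined Bayes factor of the evidence already in hand = 0.25 × 1.7 = 0.425.
Odds after that evidence = (1/2499) × 0.425 = 1/5880.
Target odds = 3.
Need 12ⁿ ≥ 3 ÷ (1/5880) = 17640.
12³ = 1728 falls short of 17640 but 12⁴ = 20736 reaches it, so n = 4.

4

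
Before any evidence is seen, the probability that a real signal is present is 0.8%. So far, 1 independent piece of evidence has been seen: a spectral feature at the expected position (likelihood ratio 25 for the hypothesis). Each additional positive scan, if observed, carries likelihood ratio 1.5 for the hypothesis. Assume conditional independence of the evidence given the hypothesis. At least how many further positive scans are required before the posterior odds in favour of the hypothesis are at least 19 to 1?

Prior odds = 0.008/0.992 = 1/124.
Bayes factor of the evidence already in hand = 25.
Odds after that evidence = (1/124) × 25 = 25/124.
Target odds = 19.
Need 1.5ⁿ ≥ 19 ÷ (25/124) = 94.24.
1.5¹¹ = 177147/2048 falls short of 94.24 but 1.5¹² = 531441/4096 reaches it, so n = 12.

12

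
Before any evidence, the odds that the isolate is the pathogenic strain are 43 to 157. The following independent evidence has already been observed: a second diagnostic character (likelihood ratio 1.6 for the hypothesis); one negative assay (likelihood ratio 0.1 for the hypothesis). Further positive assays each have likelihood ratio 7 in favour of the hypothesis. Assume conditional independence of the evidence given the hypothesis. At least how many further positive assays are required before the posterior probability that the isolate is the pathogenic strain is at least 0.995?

Prior odds = 43/157.
Combined Bayes factor of the evidence already in hand = 1.6 × 0.1 = 0.16.
Odds after that evidence = (43/157) × 0.16 = 172/3925.
Target odds = 0.995/0.005 = 199.
Need 7ⁿ ≥ 199 ÷ (172/3925) = 781075/172.
7⁴ = 2401 falls short of 781075/172 but 7⁵ = 16807 reaches it, so n = 5.

5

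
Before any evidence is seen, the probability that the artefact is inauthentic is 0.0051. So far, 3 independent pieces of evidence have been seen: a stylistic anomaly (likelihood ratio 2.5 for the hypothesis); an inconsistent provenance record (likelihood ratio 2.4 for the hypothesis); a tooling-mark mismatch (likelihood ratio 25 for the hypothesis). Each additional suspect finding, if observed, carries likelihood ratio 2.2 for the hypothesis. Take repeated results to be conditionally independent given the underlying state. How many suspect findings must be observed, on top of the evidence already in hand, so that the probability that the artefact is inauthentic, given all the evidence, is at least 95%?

Prior odds = 0.0051/0.9949 = 51/9949.
Combined Bayes factor of the evidence already in hand = 2.5 × 2.4 × 25 = 150.
Odds after that evidence = (51/9949) × 150 = 7650/9949.
Target odds = 0.95/0.05 = 19.
Need 2.2ⁿ ≥ 19 ÷ (7650/9949) = 189031/7650.
2.2⁴ = 23.4256 falls short of 189031/7650 but 2.2⁵ = 51.53632 reaches it, so n = 5.

5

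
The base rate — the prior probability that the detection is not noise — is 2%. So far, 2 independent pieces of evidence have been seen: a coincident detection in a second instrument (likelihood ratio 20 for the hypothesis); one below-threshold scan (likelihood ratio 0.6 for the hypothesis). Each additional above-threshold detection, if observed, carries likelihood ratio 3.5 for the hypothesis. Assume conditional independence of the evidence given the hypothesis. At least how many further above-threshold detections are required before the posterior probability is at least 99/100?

5

Prior odds = 0.02/0.98 = 1/49.
Combined Bayes factor of the evidence already in hand = 20 × 0.6 = 12.
Odds after that evidence = (1/49) × 12 = 12/49.
Target odds = 0.99/0.01 = 99.
Need 3.5ⁿ ≥ 99 ÷ (12/49) = 404.25.
3.5⁴ = 150.0625 falls short of 404.25 but 3.5⁵ = 525.21875 reaches it, so n = 5.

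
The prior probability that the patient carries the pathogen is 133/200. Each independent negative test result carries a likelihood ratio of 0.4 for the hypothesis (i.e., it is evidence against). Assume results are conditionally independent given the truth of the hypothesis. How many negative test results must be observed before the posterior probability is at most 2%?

5

Prior odds: 0.665 ÷ 0.335 = 133/67.
Likelihood ratio per negative test result = 0.4.
Target posterior odds = 0.02/0.98 = 1/49.
Require 0.4ⁿ ≤ 1/49 ÷ (133/67) = 67/6517.
0.4⁴ = 0.0256 is still above 67/6517 but 0.4⁵ = 0.01024 is at or below it, so n = 5.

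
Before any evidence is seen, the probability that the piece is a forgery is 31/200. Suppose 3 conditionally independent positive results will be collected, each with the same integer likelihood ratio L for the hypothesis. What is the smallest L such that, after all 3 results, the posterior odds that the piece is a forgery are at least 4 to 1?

Prior odds = 0.155/0.845 = 31/169.
Target odds = 4.
Need L³ ≥ 4 ÷ (31/169) = 676/31.
2³ = 8 < 676/31 ≤ 27 = 3³, so L = 3.

3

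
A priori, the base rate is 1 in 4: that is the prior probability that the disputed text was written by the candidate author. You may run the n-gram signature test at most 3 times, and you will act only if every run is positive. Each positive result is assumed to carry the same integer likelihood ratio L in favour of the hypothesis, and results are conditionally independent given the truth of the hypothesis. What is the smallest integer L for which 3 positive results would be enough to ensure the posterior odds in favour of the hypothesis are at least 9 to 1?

3

Prior odds = 0.25/0.75 = 1/3.
Target odds = 9.
Need L³ ≥ 9 ÷ (1/3) = 27.
2³ = 8 < 27 ≤ 27 = 3³, so L = 3.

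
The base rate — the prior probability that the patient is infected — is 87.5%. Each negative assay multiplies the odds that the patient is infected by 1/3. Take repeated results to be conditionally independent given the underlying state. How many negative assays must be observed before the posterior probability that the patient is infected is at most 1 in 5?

4

Prior odds: 0.875 ÷ 0.125 = 7.
Likelihood ratio per negative assay = 1/3.
Target odds: 0.2 ÷ 0.8 = 0.25.
Require (1/3)ⁿ ≤ 0.25 ÷ 7 = 1/28.
(1/3)³ = 1/27 is still above 1/28 but (1/3)⁴ = 1/81 is at or below it, so n = 4.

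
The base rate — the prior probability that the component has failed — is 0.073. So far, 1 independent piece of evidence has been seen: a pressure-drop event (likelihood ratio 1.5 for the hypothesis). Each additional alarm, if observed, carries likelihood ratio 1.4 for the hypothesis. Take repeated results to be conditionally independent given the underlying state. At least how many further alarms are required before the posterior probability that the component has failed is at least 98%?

18

Prior odds = 0.073/0.927 = 73/927.
Bayes factor of the evidence already in hand = 1.5.
Odds after that evidence = (73/927) × 1.5 = 73/618.
Target odds = 0.98/0.02 = 49.
Need 1.4ⁿ ≥ 49 ÷ (73/618) = 30282/73.
1.4¹⁷ ≈304.913 falls short of 30282/73 but 1.4¹⁸ ≈426.879 reaches it, so n = 18.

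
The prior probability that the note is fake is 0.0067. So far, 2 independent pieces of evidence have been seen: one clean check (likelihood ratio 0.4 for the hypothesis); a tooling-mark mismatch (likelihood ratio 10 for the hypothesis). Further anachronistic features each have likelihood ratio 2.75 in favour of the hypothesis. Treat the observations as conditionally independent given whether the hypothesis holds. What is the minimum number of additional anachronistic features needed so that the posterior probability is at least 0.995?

Prior odds = 0.0067/0.9933 = 67/9933.
Combined Bayes factor of the evidence already in hand = 0.4 × 10 = 4.
Odds after that evidence = (67/9933) × 4 = 268/9933.
Target odds = 0.995/0.005 = 199.
Need 2.75ⁿ ≥ 199 ÷ (268/9933) = 1976667/268.
2.75⁸ = 214358881/65536 falls short of 1976667/268 but 2.75⁹ ≈8994.86 reaches it, so n = 9.

9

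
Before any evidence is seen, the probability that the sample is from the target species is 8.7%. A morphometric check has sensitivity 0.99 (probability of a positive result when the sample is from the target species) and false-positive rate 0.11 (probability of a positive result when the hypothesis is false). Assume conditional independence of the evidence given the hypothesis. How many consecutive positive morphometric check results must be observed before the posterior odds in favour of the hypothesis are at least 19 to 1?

Prior odds = 0.087/0.913 = 87/913.
Likelihood ratio of a positive result = 0.99/0.11 = 9.
Target odds = 19.
Require 9ⁿ ≥ 19 ÷ (87/913) = 17347/87.
9² = 81 falls short of 17347/87 but 9³ = 729 reaches it, so n = 3.

3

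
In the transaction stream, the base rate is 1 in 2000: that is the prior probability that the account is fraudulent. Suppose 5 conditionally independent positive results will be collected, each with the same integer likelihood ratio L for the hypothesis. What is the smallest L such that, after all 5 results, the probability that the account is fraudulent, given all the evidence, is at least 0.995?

14

Prior odds = 0.0005/0.9995 = 1/1999.
Target odds = 0.995/0.005 = 199.
Need L⁵ ≥ 199 ÷ (1/1999) = 397801.
13⁵ = 371293 < 397801 ≤ 537824 = 14⁵, so L = 14.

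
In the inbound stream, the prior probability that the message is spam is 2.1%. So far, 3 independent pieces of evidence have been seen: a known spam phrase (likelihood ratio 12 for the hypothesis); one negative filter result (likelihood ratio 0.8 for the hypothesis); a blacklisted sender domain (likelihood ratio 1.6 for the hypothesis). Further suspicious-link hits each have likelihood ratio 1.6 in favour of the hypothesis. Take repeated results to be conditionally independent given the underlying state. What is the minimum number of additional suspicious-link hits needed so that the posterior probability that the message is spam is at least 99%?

13

Prior odds = 0.021/0.979 = 21/979.
Combined Bayes factor of the evidence already in hand = 12 × 0.8 × 1.6 = 15.36.
Odds after that evidence = (21/979) × 15.36 = 8064/24475.
Target odds = 0.99/0.01 = 99.
Need 1.6ⁿ ≥ 99 ÷ (8064/24475) = 269225/896.
1.6¹² ≈281.475 falls short of 269225/896 but 1.6¹³ ≈450.36 reaches it, so n = 13.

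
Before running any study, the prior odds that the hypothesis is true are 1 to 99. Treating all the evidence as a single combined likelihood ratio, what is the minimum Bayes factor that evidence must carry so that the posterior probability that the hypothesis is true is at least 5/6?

Prior odds = 1/99.
Target odds = (5/6)/(1/6) = 5.
Required Bayes factor = 5 ÷ (1/99) = 495.

495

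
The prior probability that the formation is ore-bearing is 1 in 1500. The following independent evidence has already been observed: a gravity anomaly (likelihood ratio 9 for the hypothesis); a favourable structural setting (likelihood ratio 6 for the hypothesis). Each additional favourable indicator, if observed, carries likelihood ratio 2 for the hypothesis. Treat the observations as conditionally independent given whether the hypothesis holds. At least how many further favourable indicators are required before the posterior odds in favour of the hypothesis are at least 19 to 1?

Prior odds = (1/1500)/(1499/1500) = 1/1499.
Combined Bayes factor of the evidence already in hand = 9 × 6 = 54.
Odds after that evidence = (1/1499) × 54 = 54/1499.
Target odds = 19.
Need 2ⁿ ≥ 19 ÷ (54/1499) = 28481/54.
2⁹ = 512 falls short of 28481/54 but 2¹⁰ = 1024 reaches it, so n = 10.

10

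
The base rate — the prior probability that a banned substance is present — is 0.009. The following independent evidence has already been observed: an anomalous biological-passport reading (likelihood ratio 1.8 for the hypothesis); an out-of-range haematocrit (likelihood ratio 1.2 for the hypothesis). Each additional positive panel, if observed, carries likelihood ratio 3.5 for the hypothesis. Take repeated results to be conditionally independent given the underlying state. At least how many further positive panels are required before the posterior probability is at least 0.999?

9

Prior odds = 0.009/0.991 = 9/991.
Combined Bayes factor of the evidence already in hand = 1.8 × 1.2 = 2.16.
Odds after that evidence = (9/991) × 2.16 = 486/24775.
Target odds = 0.999/0.001 = 999.
Need 3.5ⁿ ≥ 999 ÷ (486/24775) = 916675/18.
3.5⁸ = 5764801/256 falls short of 916675/18 but 3.5⁹ = 40353607/512 reaches it, so n = 9.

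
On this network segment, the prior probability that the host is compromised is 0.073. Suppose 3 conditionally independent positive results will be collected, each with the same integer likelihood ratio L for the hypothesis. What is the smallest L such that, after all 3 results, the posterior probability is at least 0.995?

Prior odds = 0.073/0.927 = 73/927.
Target odds = 0.995/0.005 = 199.
Need L³ ≥ 199 ÷ (73/927) = 184473/73.
13³ = 2197 < 184473/73 ≤ 2744 = 14³, so L = 14.

14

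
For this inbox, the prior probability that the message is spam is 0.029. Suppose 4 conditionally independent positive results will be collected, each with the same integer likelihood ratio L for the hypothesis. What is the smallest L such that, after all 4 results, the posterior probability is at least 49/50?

7

Prior odds = 0.029/0.971 = 29/971.
Target odds = 0.98/0.02 = 49.
Need L⁴ ≥ 49 ÷ (29/971) = 47579/29.
6⁴ = 1296 < 47579/29 ≤ 2401 = 7⁴, so L = 7.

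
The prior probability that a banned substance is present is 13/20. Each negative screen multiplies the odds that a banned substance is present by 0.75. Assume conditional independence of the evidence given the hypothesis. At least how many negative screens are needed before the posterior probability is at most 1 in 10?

10

Prior odds: 0.65 ÷ 0.35 = 13/7.
Likelihood ratio per negative screen = 0.75.
Target posterior odds = 0.1/0.9 = 1/9.
Require 0.75ⁿ ≤ 1/9 ÷ (13/7) = 7/117.
0.75⁹ = 19683/262144 is still above 7/117 but 0.75¹⁰ = 59049/1048576 is at or below it, so n = 10.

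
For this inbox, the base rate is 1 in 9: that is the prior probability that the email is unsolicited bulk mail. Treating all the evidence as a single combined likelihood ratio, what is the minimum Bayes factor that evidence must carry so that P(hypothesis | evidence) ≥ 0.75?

Prior odds = (1/9)/(8/9) = 0.125.
Target odds = 0.75/0.25 = 3.
Required Bayes factor = 3 ÷ 0.125 = 24.

24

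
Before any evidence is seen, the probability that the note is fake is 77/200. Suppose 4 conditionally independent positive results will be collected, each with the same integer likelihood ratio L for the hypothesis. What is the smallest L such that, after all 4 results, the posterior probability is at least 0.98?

Prior odds = 0.385/0.615 = 77/123.
Target odds = 0.98/0.02 = 49.
Need L⁴ ≥ 49 ÷ (77/123) = 861/11.
2⁴ = 16 < 861/11 ≤ 81 = 3⁴, so L = 3.

3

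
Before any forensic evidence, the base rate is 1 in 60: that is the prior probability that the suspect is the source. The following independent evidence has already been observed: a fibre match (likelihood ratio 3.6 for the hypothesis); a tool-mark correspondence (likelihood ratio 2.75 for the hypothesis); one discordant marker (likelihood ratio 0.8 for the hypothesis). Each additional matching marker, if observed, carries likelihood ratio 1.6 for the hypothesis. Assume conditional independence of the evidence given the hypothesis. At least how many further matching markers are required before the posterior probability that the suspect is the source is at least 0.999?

Prior odds = (1/60)/(59/60) = 1/59.
Combined Bayes factor of the evidence already in hand = 3.6 × 2.75 × 0.8 = 7.92.
Odds after that evidence = (1/59) × 7.92 = 198/1475.
Target odds = 0.999/0.001 = 999.
Need 1.6ⁿ ≥ 999 ÷ (198/1475) = 163725/22.
1.6¹⁸ ≈4722.37 falls short of 163725/22 but 1.6¹⁹ ≈7555.79 reaches it, so n = 19.

19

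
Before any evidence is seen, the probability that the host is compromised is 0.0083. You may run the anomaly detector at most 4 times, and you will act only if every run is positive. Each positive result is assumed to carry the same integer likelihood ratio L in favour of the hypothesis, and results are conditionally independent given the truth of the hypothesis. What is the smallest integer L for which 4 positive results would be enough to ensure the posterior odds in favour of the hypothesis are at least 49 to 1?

9

Prior odds = 0.0083/0.9917 = 83/9917.
Target odds = 49.
Need L⁴ ≥ 49 ÷ (83/9917) = 485933/83.
8⁴ = 4096 < 485933/83 ≤ 6561 = 9⁴, so L = 9.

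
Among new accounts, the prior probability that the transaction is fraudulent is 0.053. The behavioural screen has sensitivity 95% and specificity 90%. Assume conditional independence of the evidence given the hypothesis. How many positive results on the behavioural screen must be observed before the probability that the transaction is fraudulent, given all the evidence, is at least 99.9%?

5

Prior odds = 0.053/0.947 = 53/947.
False-positive rate = 1 − 0.9 = 0.1; likelihood ratio of a positive = 0.95/0.1 = 9.5.
Target odds: 0.999 ÷ 0.001 = 999.
Require 9.5ⁿ ≥ 999 ÷ (53/947) = 946053/53.
9.5⁴ = 8145.0625 falls short of 946053/53 but 9.5⁵ = 77378.09375 reaches it, so n = 5.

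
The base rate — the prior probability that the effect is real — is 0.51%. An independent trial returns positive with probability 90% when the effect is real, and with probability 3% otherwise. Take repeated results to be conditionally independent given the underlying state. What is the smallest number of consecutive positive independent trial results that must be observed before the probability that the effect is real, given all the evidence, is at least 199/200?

4

Prior odds = 0.0051/0.9949 = 51/9949.
Likelihood ratio of a positive result = 0.9/0.03 = 30.
Target odds: 0.995 ÷ 0.005 = 199.
Need (51/9949) × 30ⁿ ≥ 199, i.e. 30ⁿ ≥ 1979851/51.
30³ = 27000 falls short of 1979851/51 but 30⁴ = 810000 reaches it, so n = 4.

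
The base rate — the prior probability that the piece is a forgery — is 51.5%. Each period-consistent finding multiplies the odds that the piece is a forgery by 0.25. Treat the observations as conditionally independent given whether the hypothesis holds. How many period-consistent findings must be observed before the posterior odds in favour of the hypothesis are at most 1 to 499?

Prior odds: 0.515 ÷ 0.485 = 103/97.
Likelihood ratio per period-consistent finding = 0.25.
Target odds = 1/499.
Need (103/97) × 0.25ⁿ ≤ 1/499, i.e. 0.25ⁿ ≤ 97/51397.
0.25⁴ = 0.00390625 is still above 97/51397 but 0.25⁵ = 1/1024 is at or below it, so n = 5.

5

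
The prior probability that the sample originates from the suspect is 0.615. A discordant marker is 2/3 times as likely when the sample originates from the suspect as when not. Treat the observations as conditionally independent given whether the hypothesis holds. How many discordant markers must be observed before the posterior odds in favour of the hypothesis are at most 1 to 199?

15

Prior odds = 0.615/0.385 = 123/77.
Likelihood ratio per discordant marker = 2/3.
Target odds = 1/199.
Require (2/3)ⁿ ≤ 1/199 ÷ (123/77) = 77/24477.
(2/3)¹⁴ = 16384/4782969 is still above 77/24477 but (2/3)¹⁵ = 32768/14348907 is at or below it, so n = 15.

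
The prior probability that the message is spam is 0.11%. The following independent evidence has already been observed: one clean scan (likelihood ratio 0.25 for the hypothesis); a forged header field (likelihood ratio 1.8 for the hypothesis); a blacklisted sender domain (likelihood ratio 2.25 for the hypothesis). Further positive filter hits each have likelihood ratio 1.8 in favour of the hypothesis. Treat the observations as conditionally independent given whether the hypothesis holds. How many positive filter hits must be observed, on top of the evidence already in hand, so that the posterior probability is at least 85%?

15

Prior odds = 0.0011/0.9989 = 11/9989.
Combined Bayes factor of the evidence already in hand = 0.25 × 1.8 × 2.25 = 1.0125.
Odds after that evidence = (11/9989) × 1.0125 = 891/799120.
Target odds = 0.85/0.15 = 17/3.
Need 1.8ⁿ ≥ 17/3 ÷ (891/799120) = 13585040/2673.
1.8¹⁴ ≈3748.13 falls short of 13585040/2673 but 1.8¹⁵ ≈6746.64 reaches it, so n = 15.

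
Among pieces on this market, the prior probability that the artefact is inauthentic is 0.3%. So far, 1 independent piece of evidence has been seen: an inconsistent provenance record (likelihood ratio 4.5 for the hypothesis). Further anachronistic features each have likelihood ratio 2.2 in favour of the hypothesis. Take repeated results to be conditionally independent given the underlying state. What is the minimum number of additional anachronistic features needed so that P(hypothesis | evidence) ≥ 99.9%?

15

Prior odds = 0.003/0.997 = 3/997.
Bayes factor of the evidence already in hand = 4.5.
Odds after that evidence = (3/997) × 4.5 = 27/1994.
Target odds = 0.999/0.001 = 999.
Need 2.2ⁿ ≥ 999 ÷ (27/1994) = 73778.
2.2¹⁴ ≈62218.2 falls short of 73778 but 2.2¹⁵ ≈136880 reaches it, so n = 15.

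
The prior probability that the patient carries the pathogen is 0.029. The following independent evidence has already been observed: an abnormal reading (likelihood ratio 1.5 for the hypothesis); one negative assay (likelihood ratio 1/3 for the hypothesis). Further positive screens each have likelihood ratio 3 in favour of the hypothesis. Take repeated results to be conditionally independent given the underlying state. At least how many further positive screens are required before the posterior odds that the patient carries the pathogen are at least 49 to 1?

8

Prior odds = 0.029/0.971 = 29/971.
Combined Bayes factor of the evidence already in hand = 1.5 × (1/3) = 0.5.
Odds after that evidence = (29/971) × 0.5 = 29/1942.
Target odds = 49.
Need 3ⁿ ≥ 49 ÷ (29/1942) = 95158/29.
3⁷ = 2187 falls short of 95158/29 but 3⁸ = 6561 reaches it, so n = 8.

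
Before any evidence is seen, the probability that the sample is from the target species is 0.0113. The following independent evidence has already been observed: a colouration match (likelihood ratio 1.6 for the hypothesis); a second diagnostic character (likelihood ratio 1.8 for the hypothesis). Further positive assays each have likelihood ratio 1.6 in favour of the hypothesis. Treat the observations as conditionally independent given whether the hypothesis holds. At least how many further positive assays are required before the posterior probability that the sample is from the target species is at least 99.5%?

19

Prior odds = 0.0113/0.9887 = 113/9887.
Combined Bayes factor of the evidence already in hand = 1.6 × 1.8 = 2.88.
Odds after that evidence = (113/9887) × 2.88 = 8136/247175.
Target odds = 0.995/0.005 = 199.
Need 1.6ⁿ ≥ 199 ÷ (8136/247175) = 49187825/8136.
1.6¹⁸ ≈4722.37 falls short of 49187825/8136 but 1.6¹⁹ ≈7555.79 reaches it, so n = 19.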